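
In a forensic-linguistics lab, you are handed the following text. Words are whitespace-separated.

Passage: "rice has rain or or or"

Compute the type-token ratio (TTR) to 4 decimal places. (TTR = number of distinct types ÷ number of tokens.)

N = 6 tokens, V = 4 types.
TTR = V / N = 4 / 6 = 0.6667

0.6667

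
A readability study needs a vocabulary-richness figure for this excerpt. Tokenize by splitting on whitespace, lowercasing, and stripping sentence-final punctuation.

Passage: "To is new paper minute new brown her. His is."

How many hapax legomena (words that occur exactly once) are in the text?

6

Frequencies: is:2, new:2, to:1, paper:1, minute:1, brown:1, her:1, his:1
Hapax (freq=1): brown, her, his, minute, paper, to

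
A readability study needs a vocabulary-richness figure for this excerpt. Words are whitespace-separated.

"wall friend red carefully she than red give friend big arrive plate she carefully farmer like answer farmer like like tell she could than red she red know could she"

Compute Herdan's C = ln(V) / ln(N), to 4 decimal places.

0.8152

N = 30, V = 16.
ln(V) = 2.772589, ln(N) = 3.401197
C = 2.772589 / 3.401197 = 0.8152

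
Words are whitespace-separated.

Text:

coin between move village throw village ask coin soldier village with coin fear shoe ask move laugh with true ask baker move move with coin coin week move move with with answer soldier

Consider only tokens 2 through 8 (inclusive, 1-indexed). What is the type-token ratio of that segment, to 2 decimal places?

Segment tokens 2–8: between, move, village, throw, village, ask, coin
Segment N = 7, segment V = 6.
TTR = 6 / 7 = 0.86

0.86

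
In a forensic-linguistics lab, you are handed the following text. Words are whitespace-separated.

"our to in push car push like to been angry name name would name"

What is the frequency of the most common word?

3

Frequencies: name:3, to:2, push:2, our:1, in:1, car:1, like:1, been:1, angry:1, would:1
Most common: 'name' with frequency 3.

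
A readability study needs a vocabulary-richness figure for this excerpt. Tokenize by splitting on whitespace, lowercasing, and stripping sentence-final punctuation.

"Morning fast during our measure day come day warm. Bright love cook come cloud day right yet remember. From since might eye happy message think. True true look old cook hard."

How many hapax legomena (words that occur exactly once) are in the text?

22

Frequencies: day:3, come:2, cook:2, true:2, morning:1, fast:1, during:1, our:1, measure:1, warm:1, bright:1, love:1, cloud:1, right:1, yet:1, remember:1, from:1, since:1, might:1, eye:1, … (6 more, each freq 1)
Hapax (freq=1): bright, cloud, during, eye, fast, from, happy, hard, look, love, measure, message, might, morning, old, our, remember, right, since, think, warm, yet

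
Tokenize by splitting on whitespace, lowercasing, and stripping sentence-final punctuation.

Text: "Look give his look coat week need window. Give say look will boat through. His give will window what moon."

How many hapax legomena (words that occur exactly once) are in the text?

8

Frequencies: look:3, give:3, his:2, window:2, will:2, coat:1, week:1, need:1, say:1, boat:1, through:1, what:1, moon:1
Hapax (freq=1): boat, coat, moon, need, say, through, week, what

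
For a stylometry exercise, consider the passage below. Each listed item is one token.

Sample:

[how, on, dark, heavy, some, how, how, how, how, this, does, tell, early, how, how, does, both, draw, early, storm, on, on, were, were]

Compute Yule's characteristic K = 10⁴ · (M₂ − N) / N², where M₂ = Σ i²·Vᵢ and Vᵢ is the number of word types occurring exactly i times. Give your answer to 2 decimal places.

Frequencies: how:7, on:3, does:2, early:2, were:2, dark:1, heavy:1, some:1, this:1, tell:1, both:1, draw:1, storm:1
N = 24. Frequency spectrum: V_1=8, V_2=3, V_3=1, V_7=1
M₂ = 1²·8 + 2²·3 + 3²·1 + 7²·1 = 78
K = 10000 × (78 − 24) / 24² = 937.50

937.50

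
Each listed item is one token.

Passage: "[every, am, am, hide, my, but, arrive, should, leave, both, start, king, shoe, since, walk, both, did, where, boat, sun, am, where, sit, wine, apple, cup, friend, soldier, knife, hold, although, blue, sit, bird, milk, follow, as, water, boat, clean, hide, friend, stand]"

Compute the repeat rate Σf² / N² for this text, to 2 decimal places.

0.03

Frequencies: am:3, hide:2, both:2, where:2, boat:2, sit:2, friend:2, every:1, my:1, but:1, arrive:1, should:1, leave:1, start:1, king:1, shoe:1, since:1, walk:1, did:1, sun:1, … (15 more, each freq 1)
Σf² = 61; N² = 1849
Repeat rate = 61 / 1849 = 0.03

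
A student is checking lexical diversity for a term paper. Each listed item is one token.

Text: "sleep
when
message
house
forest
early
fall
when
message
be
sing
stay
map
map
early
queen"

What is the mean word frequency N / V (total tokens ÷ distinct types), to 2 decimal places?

N = 16 tokens, V = 12 types.
Mean frequency = N / V = 16 / 12 = 1.33

1.33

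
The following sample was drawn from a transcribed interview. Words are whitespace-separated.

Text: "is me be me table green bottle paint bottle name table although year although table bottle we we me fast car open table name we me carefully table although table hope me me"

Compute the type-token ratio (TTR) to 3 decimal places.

0.485

N = 33 tokens, V = 16 types.
TTR = V / N = 16 / 33 = 0.485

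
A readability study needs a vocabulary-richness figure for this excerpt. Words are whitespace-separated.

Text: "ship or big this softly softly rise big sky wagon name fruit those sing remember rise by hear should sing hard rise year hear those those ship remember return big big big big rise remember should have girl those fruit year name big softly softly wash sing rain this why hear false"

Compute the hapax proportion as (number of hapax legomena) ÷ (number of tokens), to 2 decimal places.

Frequencies: big:7, softly:4, rise:4, those:4, sing:3, remember:3, hear:3, ship:2, this:2, name:2, fruit:2, should:2, year:2, or:1, sky:1, wagon:1, by:1, hard:1, return:1, have:1, … (5 more, each freq 1)
Hapax count = 12; token count = 52.
Ratio = 12 / 52 = 0.23

0.23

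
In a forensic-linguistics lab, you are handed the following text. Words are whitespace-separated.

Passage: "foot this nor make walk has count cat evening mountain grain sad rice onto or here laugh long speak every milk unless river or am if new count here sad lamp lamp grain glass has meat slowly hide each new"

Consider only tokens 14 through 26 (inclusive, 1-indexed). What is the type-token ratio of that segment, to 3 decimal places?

Segment tokens 14–26: onto, or, here, laugh, long, speak, every, milk, unless, river, or, am, if
Segment N = 13, segment V = 12.
TTR = 12 / 13 = 0.923

0.923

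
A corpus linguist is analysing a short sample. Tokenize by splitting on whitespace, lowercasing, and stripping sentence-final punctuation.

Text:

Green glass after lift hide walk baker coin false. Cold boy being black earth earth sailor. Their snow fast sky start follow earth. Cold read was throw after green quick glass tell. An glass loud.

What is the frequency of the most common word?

3

Frequencies: glass:3, earth:3, green:2, after:2, cold:2, lift:1, hide:1, walk:1, baker:1, coin:1, false:1, boy:1, being:1, black:1, sailor:1, their:1, snow:1, fast:1, sky:1, start:1, … (8 more, each freq 1)
Most common: 'glass' with frequency 3.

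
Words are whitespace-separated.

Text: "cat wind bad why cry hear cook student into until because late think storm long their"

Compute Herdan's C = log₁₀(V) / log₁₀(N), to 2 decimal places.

1.00

N = 16, V = 16.
log₁₀(V) = 1.204120, log₁₀(N) = 1.204120
C = 1.204120 / 1.204120 = 1.00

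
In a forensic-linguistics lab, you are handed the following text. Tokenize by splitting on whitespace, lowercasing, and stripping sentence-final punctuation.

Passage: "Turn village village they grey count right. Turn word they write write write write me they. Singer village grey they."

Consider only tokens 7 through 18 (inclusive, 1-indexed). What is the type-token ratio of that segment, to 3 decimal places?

Segment tokens 7–18: right, turn, word, they, write, write, write, write, me, they, singer, village
Segment N = 12, segment V = 8.
TTR = 8 / 12 = 0.667

0.667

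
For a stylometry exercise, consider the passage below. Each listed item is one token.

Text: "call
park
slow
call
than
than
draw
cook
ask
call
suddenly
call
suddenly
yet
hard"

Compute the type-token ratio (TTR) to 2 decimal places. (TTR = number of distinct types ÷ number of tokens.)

0.67

N = 15 tokens, V = 10 types.
TTR = V / N = 10 / 15 = 0.67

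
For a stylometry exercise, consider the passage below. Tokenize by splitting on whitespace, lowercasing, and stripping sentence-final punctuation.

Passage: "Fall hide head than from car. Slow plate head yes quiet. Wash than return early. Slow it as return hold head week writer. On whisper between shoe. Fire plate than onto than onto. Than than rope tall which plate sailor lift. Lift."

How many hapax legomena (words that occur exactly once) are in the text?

22

Frequencies: than:6, head:3, plate:3, slow:2, return:2, onto:2, lift:2, fall:1, hide:1, from:1, car:1, yes:1, quiet:1, wash:1, early:1, it:1, as:1, hold:1, week:1, writer:1, … (9 more, each freq 1)
Hapax (freq=1): as, between, car, early, fall, fire, from, hide, hold, it, on, quiet, rope, sailor, shoe, tall, wash, week, which, whisper, writer, yes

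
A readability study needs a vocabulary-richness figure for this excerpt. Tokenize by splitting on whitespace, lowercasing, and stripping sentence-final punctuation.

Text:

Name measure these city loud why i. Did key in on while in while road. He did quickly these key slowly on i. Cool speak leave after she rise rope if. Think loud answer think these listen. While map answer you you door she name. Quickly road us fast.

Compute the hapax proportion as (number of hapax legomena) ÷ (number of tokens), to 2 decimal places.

0.35

Frequencies: these:3, while:3, name:2, loud:2, i:2, did:2, key:2, in:2, on:2, road:2, quickly:2, she:2, think:2, answer:2, you:2, measure:1, city:1, why:1, he:1, slowly:1, … (12 more, each freq 1)
Hapax count = 17; token count = 49.
Ratio = 17 / 49 = 0.35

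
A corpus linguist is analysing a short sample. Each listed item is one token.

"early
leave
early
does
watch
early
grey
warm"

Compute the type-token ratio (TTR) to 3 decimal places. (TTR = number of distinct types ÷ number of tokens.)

0.750

N = 8 tokens, V = 6 types.
TTR = V / N = 6 / 8 = 0.750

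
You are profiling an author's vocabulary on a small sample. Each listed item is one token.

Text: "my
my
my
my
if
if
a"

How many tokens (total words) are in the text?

Tokens: my, my, my, my, if, if, a
N = 7

7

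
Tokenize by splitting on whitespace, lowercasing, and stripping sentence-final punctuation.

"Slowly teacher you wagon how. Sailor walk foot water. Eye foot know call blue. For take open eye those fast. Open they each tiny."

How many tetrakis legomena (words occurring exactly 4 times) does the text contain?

0

Frequencies: foot:2, eye:2, open:2, slowly:1, teacher:1, you:1, wagon:1, how:1, sailor:1, walk:1, water:1, know:1, call:1, blue:1, for:1, take:1, those:1, fast:1, they:1, each:1, … (1 more, each freq 1)
Words with frequency 4: (none)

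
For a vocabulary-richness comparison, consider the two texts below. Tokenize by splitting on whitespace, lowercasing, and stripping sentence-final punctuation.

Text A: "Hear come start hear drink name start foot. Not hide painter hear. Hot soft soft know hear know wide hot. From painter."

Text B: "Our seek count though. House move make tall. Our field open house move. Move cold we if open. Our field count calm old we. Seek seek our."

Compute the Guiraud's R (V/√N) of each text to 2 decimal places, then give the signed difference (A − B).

0.09

A: V=14, N=22, R=2.98
B: V=15, N=27, R=2.89
Difference = 2.98 − 2.89 = 0.09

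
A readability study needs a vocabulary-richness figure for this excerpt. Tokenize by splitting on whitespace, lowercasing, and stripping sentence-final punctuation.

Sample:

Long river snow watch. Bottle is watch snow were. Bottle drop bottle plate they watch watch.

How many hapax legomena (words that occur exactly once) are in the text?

Frequencies: watch:4, bottle:3, snow:2, long:1, river:1, is:1, were:1, drop:1, plate:1, they:1
Hapax (freq=1): drop, is, long, plate, river, they, were

7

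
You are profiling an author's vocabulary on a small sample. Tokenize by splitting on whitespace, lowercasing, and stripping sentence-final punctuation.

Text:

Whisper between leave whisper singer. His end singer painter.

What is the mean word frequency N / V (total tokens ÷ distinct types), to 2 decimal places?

N = 9 tokens, V = 7 types.
Mean frequency = N / V = 9 / 7 = 1.29

1.29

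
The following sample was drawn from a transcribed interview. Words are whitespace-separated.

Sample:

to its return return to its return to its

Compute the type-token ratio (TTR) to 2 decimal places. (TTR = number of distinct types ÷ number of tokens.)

0.33

N = 9 tokens, V = 3 types.
TTR = V / N = 3 / 9 = 0.33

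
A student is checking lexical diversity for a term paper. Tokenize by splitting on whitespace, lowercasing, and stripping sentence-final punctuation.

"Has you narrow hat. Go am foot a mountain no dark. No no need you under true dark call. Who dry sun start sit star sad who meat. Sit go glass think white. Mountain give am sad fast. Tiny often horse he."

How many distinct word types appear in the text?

Distinct types: {a, am, call, dark, dry, fast, foot, give, glass, go, has, hat, he, horse, meat, mountain, narrow, need, no, often, sad, sit, star, start, sun, think, tiny, true, under, white, who, you}
V = 32

32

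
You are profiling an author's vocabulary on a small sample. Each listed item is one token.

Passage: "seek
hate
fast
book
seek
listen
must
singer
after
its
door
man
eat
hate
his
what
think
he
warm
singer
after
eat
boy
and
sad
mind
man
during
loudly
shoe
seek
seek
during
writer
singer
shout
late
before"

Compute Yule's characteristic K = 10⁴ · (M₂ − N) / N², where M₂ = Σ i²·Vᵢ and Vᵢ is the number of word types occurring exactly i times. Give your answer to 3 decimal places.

Frequencies: seek:4, singer:3, hate:2, after:2, man:2, eat:2, during:2, fast:1, book:1, listen:1, must:1, its:1, door:1, his:1, what:1, think:1, he:1, warm:1, boy:1, and:1, … (8 more, each freq 1)
N = 38. Frequency spectrum: V_1=21, V_2=5, V_3=1, V_4=1
M₂ = 1²·21 + 2²·5 + 3²·1 + 4²·1 = 66
K = 10000 × (66 − 38) / 38² = 193.906

193.906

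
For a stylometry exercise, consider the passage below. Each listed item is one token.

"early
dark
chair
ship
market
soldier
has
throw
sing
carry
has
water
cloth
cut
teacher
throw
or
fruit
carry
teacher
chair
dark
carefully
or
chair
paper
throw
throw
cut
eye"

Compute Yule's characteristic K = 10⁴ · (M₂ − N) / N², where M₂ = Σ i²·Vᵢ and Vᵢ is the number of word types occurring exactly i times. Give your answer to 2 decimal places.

333.33

Frequencies: throw:4, chair:3, dark:2, has:2, carry:2, cut:2, teacher:2, or:2, early:1, ship:1, market:1, soldier:1, sing:1, water:1, cloth:1, fruit:1, carefully:1, paper:1, eye:1
N = 30. Frequency spectrum: V_1=11, V_2=6, V_3=1, V_4=1
M₂ = 1²·11 + 2²·6 + 3²·1 + 4²·1 = 60
K = 10000 × (60 − 30) / 30² = 333.33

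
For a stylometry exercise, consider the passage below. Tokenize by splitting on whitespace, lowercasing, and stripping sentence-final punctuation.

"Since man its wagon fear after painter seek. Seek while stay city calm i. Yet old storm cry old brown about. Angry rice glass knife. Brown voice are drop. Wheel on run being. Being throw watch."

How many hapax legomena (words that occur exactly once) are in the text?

28

Frequencies: seek:2, old:2, brown:2, being:2, since:1, man:1, its:1, wagon:1, fear:1, after:1, painter:1, while:1, stay:1, city:1, calm:1, i:1, yet:1, storm:1, cry:1, about:1, … (12 more, each freq 1)
Hapax (freq=1): about, after, angry, are, calm, city, cry, drop, fear, glass, i, its, knife, man, on, painter, rice, run, since, stay, storm, throw, voice, wagon, watch, wheel, while, yet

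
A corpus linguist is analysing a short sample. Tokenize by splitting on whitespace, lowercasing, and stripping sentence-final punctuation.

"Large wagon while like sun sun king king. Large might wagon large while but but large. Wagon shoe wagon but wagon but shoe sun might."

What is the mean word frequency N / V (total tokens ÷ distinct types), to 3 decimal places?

N = 25 tokens, V = 9 types.
Mean frequency = N / V = 25 / 9 = 2.778

2.778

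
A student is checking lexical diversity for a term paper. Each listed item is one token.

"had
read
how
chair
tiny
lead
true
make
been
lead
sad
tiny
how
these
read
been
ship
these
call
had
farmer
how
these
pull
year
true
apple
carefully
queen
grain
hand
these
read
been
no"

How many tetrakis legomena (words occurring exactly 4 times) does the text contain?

Frequencies: these:4, read:3, how:3, been:3, had:2, tiny:2, lead:2, true:2, chair:1, make:1, sad:1, ship:1, call:1, farmer:1, pull:1, year:1, apple:1, carefully:1, queen:1, grain:1, … (2 more, each freq 1)
Words with frequency 4: these

1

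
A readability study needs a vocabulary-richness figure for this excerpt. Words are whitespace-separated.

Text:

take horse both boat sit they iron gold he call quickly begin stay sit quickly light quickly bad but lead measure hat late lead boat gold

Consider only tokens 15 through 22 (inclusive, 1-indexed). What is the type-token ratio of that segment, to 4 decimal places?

Segment tokens 15–22: quickly, light, quickly, bad, but, lead, measure, hat
Segment N = 8, segment V = 7.
TTR = 7 / 8 = 0.8750

0.8750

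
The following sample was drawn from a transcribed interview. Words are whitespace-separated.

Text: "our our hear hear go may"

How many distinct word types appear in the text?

4

Distinct types: {go, hear, may, our}
V = 4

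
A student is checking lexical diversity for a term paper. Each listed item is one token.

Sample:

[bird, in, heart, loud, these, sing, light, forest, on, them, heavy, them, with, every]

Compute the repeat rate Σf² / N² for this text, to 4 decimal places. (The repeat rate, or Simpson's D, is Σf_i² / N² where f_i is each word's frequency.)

Frequencies: them:2, bird:1, in:1, heart:1, loud:1, these:1, sing:1, light:1, forest:1, on:1, heavy:1, with:1, every:1
Σf² = 16; N² = 196
Repeat rate = 16 / 196 = 0.0816

0.0816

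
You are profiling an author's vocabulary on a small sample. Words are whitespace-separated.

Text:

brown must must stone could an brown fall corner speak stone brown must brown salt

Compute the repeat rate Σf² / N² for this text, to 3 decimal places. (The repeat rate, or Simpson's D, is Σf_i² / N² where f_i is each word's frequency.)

Frequencies: brown:4, must:3, stone:2, could:1, an:1, fall:1, corner:1, speak:1, salt:1
Σf² = 35; N² = 225
Repeat rate = 35 / 225 = 0.156

0.156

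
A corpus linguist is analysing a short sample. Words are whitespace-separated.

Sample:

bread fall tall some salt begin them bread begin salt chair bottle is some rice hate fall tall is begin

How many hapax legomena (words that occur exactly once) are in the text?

5

Frequencies: begin:3, bread:2, fall:2, tall:2, some:2, salt:2, is:2, them:1, chair:1, bottle:1, rice:1, hate:1
Hapax (freq=1): bottle, chair, hate, rice, them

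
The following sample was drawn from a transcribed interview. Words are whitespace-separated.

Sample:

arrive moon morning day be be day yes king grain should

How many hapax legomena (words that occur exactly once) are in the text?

7

Frequencies: day:2, be:2, arrive:1, moon:1, morning:1, yes:1, king:1, grain:1, should:1
Hapax (freq=1): arrive, grain, king, moon, morning, should, yes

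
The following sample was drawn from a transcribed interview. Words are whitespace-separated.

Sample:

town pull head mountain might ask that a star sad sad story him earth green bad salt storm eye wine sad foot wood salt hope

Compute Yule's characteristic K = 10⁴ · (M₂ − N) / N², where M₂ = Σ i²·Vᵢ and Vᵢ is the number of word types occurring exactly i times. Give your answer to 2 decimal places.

128.00

Frequencies: sad:3, salt:2, town:1, pull:1, head:1, mountain:1, might:1, ask:1, that:1, a:1, star:1, story:1, him:1, earth:1, green:1, bad:1, storm:1, eye:1, wine:1, foot:1, … (2 more, each freq 1)
N = 25. Frequency spectrum: V_1=20, V_2=1, V_3=1
M₂ = 1²·20 + 2²·1 + 3²·1 = 33
K = 10000 × (33 − 25) / 25² = 128.00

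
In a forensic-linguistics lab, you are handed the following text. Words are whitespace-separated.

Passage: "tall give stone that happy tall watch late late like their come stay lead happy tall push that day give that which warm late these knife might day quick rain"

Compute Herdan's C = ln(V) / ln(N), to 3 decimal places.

N = 30, V = 21.
ln(V) = 3.044522, ln(N) = 3.401197
C = 3.044522 / 3.401197 = 0.895

0.895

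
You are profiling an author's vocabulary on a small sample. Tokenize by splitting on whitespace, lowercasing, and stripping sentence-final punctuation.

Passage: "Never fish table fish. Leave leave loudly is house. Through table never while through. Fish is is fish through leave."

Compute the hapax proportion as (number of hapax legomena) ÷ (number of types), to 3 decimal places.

Frequencies: fish:4, leave:3, is:3, through:3, never:2, table:2, loudly:1, house:1, while:1
Hapax count = 3; type count = 9.
Ratio = 3 / 9 = 0.333

0.333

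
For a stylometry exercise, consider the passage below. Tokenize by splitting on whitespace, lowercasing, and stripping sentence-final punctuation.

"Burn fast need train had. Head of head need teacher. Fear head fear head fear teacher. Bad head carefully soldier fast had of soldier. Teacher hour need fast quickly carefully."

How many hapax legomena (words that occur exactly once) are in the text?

Frequencies: head:5, fast:3, need:3, teacher:3, fear:3, had:2, of:2, carefully:2, soldier:2, burn:1, train:1, bad:1, hour:1, quickly:1
Hapax (freq=1): bad, burn, hour, quickly, train

5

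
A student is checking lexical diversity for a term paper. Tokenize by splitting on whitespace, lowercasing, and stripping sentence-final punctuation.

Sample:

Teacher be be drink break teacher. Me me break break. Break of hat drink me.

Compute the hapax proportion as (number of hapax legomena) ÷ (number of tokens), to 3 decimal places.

Frequencies: break:4, me:3, teacher:2, be:2, drink:2, of:1, hat:1
Hapax count = 2; token count = 15.
Ratio = 2 / 15 = 0.133

0.133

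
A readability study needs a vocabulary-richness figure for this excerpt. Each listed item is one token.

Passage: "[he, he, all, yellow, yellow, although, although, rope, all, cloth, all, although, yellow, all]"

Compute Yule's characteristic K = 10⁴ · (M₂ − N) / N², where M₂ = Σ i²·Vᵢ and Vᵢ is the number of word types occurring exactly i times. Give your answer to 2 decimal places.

1326.53

Frequencies: all:4, yellow:3, although:3, he:2, rope:1, cloth:1
N = 14. Frequency spectrum: V_1=2, V_2=1, V_3=2, V_4=1
M₂ = 1²·2 + 2²·1 + 3²·2 + 4²·1 = 40
K = 10000 × (40 − 14) / 14² = 1326.53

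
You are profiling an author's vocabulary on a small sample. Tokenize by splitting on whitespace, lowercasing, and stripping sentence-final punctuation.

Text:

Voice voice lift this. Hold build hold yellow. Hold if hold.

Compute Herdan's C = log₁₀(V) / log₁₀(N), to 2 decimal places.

0.81

N = 11, V = 7.
log₁₀(V) = 0.845098, log₁₀(N) = 1.041393
C = 0.845098 / 1.041393 = 0.81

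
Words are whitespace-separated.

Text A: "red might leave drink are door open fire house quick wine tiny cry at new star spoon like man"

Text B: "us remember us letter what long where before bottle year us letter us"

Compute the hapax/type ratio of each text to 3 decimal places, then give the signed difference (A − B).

A: hapax=19, V=19, ratio=1.000
B: hapax=7, V=9, ratio=0.778
Difference = 1.000 − 0.778 = 0.222

0.222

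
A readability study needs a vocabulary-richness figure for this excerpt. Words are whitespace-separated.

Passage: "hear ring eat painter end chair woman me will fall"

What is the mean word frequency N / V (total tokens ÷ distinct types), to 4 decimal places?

1.0000

N = 10 tokens, V = 10 types.
Mean frequency = N / V = 10 / 10 = 1.0000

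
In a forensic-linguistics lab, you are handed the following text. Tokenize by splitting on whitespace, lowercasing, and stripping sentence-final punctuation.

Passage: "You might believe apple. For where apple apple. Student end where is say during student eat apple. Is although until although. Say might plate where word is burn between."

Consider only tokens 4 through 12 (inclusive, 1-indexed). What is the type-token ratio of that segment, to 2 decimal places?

Segment tokens 4–12: apple, for, where, apple, apple, student, end, where, is
Segment N = 9, segment V = 6.
TTR = 6 / 9 = 0.67

0.67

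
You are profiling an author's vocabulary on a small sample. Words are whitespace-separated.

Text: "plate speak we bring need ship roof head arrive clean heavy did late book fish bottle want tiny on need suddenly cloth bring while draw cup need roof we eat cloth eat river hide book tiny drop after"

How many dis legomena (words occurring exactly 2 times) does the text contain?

7

Frequencies: need:3, we:2, bring:2, roof:2, book:2, tiny:2, cloth:2, eat:2, plate:1, speak:1, ship:1, head:1, arrive:1, clean:1, heavy:1, did:1, late:1, fish:1, bottle:1, want:1, … (9 more, each freq 1)
Words with frequency 2: book, bring, cloth, eat, roof, tiny, we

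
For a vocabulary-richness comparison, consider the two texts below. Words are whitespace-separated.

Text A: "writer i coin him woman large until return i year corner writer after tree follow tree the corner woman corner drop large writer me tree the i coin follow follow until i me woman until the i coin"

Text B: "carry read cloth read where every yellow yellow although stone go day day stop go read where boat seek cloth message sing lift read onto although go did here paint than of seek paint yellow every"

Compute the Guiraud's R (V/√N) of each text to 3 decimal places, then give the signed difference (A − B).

A: V=16, N=38, R=2.596
B: V=22, N=36, R=3.667
Difference = 2.596 − 3.667 = -1.071

-1.071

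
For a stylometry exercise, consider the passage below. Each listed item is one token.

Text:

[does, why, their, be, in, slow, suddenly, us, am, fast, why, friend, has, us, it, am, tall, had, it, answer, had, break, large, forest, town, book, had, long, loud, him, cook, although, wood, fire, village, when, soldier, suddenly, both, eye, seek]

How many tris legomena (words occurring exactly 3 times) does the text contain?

1

Frequencies: had:3, why:2, suddenly:2, us:2, am:2, it:2, does:1, their:1, be:1, in:1, slow:1, fast:1, friend:1, has:1, tall:1, answer:1, break:1, large:1, forest:1, town:1, … (14 more, each freq 1)
Words with frequency 3: had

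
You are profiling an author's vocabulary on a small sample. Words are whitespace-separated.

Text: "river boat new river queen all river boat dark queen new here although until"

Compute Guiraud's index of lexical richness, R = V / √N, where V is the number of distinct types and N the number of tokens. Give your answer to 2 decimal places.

N = 14, V = 9.
√N = 3.741657
R = 9 / 3.741657 = 2.41

2.41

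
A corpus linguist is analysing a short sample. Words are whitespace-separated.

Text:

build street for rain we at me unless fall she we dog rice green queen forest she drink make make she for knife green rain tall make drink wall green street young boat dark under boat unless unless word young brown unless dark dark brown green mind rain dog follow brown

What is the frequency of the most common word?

Frequencies: unless:4, green:4, rain:3, she:3, make:3, dark:3, brown:3, street:2, for:2, we:2, dog:2, drink:2, young:2, boat:2, build:1, at:1, me:1, fall:1, rice:1, queen:1, … (8 more, each freq 1)
Most common: 'unless' with frequency 4.

4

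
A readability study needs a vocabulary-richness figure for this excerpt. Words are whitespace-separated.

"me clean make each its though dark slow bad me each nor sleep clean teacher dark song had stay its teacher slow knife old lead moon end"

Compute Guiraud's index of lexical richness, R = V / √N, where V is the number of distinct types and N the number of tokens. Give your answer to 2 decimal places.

3.85

N = 27, V = 20.
√N = 5.196152
R = 20 / 5.196152 = 3.85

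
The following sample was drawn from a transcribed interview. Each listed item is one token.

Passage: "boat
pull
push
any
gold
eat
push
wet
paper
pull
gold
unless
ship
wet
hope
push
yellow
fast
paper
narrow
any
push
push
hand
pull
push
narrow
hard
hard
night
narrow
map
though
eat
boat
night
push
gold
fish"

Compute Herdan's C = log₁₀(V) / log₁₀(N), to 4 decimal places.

0.8177

N = 39, V = 20.
log₁₀(V) = 1.301030, log₁₀(N) = 1.591065
C = 1.301030 / 1.591065 = 0.8177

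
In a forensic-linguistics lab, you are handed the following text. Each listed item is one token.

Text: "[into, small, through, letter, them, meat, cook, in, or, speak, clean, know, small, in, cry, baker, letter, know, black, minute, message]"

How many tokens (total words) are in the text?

Tokens: into, small, through, letter, them, meat, cook, in, or, speak, clean, know, small, in, cry, baker, letter, know, black, minute, message
N = 21

21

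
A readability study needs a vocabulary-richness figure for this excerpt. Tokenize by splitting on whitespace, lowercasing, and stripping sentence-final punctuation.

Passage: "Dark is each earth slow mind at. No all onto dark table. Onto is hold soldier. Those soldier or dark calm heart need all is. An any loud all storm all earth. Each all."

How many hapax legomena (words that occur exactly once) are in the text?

15

Frequencies: all:5, dark:3, is:3, each:2, earth:2, onto:2, soldier:2, slow:1, mind:1, at:1, no:1, table:1, hold:1, those:1, or:1, calm:1, heart:1, need:1, an:1, any:1, … (2 more, each freq 1)
Hapax (freq=1): an, any, at, calm, heart, hold, loud, mind, need, no, or, slow, storm, table, those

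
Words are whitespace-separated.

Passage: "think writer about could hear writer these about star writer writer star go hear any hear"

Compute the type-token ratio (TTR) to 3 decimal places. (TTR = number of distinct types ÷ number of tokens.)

N = 16 tokens, V = 9 types.
TTR = V / N = 9 / 16 = 0.563

0.563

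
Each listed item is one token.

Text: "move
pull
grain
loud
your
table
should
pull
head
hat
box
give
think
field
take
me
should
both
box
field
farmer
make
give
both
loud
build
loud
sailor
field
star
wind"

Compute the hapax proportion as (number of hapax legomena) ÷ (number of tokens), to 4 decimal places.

0.4839

Frequencies: loud:3, field:3, pull:2, should:2, box:2, give:2, both:2, move:1, grain:1, your:1, table:1, head:1, hat:1, think:1, take:1, me:1, farmer:1, make:1, build:1, sailor:1, … (2 more, each freq 1)
Hapax count = 15; token count = 31.
Ratio = 15 / 31 = 0.4839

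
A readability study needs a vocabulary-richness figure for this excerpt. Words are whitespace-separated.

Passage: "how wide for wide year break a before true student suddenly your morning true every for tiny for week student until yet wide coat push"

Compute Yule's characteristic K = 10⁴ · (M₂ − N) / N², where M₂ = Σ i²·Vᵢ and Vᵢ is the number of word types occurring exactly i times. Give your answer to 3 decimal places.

256.000

Frequencies: wide:3, for:3, true:2, student:2, how:1, year:1, break:1, a:1, before:1, suddenly:1, your:1, morning:1, every:1, tiny:1, week:1, until:1, yet:1, coat:1, push:1
N = 25. Frequency spectrum: V_1=15, V_2=2, V_3=2
M₂ = 1²·15 + 2²·2 + 3²·2 = 41
K = 10000 × (41 − 25) / 25² = 256.000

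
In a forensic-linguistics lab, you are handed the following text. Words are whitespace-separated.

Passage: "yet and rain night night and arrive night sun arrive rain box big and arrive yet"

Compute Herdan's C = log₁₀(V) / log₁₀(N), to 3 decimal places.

0.750

N = 16, V = 8.
log₁₀(V) = 0.903090, log₁₀(N) = 1.204120
C = 0.903090 / 1.204120 = 0.750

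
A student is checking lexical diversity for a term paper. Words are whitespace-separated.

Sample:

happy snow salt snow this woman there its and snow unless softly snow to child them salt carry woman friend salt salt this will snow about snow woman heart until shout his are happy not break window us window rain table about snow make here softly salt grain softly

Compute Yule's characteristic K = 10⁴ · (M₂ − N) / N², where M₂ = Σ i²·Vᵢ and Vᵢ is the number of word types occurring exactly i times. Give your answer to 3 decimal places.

341.524

Frequencies: snow:7, salt:5, woman:3, softly:3, happy:2, this:2, about:2, window:2, there:1, its:1, and:1, unless:1, to:1, child:1, them:1, carry:1, friend:1, will:1, heart:1, until:1, … (11 more, each freq 1)
N = 49. Frequency spectrum: V_1=23, V_2=4, V_3=2, V_5=1, V_7=1
M₂ = 1²·23 + 2²·4 + 3²·2 + 5²·1 + 7²·1 = 131
K = 10000 × (131 − 49) / 49² = 341.524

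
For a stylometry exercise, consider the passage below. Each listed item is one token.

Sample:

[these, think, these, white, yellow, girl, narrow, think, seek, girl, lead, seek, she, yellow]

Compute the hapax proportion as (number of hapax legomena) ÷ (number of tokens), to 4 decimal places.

Frequencies: these:2, think:2, yellow:2, girl:2, seek:2, white:1, narrow:1, lead:1, she:1
Hapax count = 4; token count = 14.
Ratio = 4 / 14 = 0.2857

0.2857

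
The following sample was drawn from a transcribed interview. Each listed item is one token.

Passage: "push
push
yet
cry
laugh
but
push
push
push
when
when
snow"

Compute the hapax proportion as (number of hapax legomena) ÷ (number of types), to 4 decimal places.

Frequencies: push:5, when:2, yet:1, cry:1, laugh:1, but:1, snow:1
Hapax count = 5; type count = 7.
Ratio = 5 / 7 = 0.7143

0.7143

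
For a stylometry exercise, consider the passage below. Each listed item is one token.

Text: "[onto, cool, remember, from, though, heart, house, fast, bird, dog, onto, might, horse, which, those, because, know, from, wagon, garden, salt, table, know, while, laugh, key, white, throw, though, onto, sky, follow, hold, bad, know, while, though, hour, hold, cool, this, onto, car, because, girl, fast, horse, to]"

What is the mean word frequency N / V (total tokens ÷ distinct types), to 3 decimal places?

1.412

N = 48 tokens, V = 34 types.
Mean frequency = N / V = 48 / 34 = 1.412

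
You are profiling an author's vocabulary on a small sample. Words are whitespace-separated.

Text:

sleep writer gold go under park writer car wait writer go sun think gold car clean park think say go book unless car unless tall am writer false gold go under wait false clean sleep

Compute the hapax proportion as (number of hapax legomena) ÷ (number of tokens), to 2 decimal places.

Frequencies: writer:4, go:4, gold:3, car:3, sleep:2, under:2, park:2, wait:2, think:2, clean:2, unless:2, false:2, sun:1, say:1, book:1, tall:1, am:1
Hapax count = 5; token count = 35.
Ratio = 5 / 35 = 0.14

0.14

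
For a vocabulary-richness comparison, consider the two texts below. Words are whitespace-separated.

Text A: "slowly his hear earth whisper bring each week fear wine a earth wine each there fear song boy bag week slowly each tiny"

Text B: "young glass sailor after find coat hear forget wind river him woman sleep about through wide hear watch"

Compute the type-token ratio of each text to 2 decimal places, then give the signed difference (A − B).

-0.24

TTR(A) = 16/23 = 0.70
TTR(B) = 17/18 = 0.94
Difference = 0.70 − 0.94 = -0.24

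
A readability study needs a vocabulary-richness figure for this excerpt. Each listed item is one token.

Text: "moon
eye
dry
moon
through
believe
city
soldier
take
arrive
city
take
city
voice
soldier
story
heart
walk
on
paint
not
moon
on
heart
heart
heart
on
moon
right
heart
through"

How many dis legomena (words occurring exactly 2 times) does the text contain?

3

Frequencies: heart:5, moon:4, city:3, on:3, through:2, soldier:2, take:2, eye:1, dry:1, believe:1, arrive:1, voice:1, story:1, walk:1, paint:1, not:1, right:1
Words with frequency 2: soldier, take, through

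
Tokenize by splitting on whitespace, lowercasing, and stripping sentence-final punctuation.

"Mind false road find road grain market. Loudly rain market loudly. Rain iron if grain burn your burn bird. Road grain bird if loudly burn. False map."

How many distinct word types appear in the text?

14

Distinct types: {bird, burn, false, find, grain, if, iron, loudly, map, market, mind, rain, road, your}
V = 14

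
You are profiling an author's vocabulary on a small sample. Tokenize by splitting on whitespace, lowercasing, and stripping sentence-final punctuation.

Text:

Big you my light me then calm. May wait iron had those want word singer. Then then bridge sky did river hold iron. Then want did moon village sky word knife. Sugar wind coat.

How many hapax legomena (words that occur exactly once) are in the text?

Frequencies: then:4, iron:2, want:2, word:2, sky:2, did:2, big:1, you:1, my:1, light:1, me:1, calm:1, may:1, wait:1, had:1, those:1, singer:1, bridge:1, river:1, hold:1, … (6 more, each freq 1)
Hapax (freq=1): big, bridge, calm, coat, had, hold, knife, light, may, me, moon, my, river, singer, sugar, those, village, wait, wind, you

20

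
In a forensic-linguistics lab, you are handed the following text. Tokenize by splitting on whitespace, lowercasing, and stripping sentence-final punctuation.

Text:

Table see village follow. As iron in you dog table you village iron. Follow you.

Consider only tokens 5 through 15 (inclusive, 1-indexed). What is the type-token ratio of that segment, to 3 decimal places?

Segment tokens 5–15: as, iron, in, you, dog, table, you, village, iron, follow, you
Segment N = 11, segment V = 8.
TTR = 8 / 11 = 0.727

0.727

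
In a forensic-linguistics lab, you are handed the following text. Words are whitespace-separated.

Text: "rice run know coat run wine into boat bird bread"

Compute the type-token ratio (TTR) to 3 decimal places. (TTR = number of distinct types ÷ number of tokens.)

0.900

N = 10 tokens, V = 9 types.
TTR = V / N = 9 / 10 = 0.900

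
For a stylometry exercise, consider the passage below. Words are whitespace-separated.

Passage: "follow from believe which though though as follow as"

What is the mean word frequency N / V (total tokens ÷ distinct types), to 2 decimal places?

1.50

N = 9 tokens, V = 6 types.
Mean frequency = N / V = 9 / 6 = 1.50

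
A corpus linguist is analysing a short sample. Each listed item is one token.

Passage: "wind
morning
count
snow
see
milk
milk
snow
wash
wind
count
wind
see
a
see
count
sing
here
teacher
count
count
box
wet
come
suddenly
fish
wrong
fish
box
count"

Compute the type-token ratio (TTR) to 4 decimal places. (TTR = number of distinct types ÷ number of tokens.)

N = 30 tokens, V = 17 types.
TTR = V / N = 17 / 30 = 0.5667

0.5667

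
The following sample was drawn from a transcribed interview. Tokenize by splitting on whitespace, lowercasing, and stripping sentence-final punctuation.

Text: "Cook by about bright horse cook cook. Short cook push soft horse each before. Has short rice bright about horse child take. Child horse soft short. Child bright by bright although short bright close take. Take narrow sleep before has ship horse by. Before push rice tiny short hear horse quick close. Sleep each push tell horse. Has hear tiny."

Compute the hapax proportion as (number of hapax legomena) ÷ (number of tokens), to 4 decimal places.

Frequencies: horse:7, bright:5, short:5, cook:4, by:3, push:3, before:3, has:3, child:3, take:3, about:2, soft:2, each:2, rice:2, close:2, sleep:2, tiny:2, hear:2, although:1, narrow:1, … (3 more, each freq 1)
Hapax count = 5; token count = 60.
Ratio = 5 / 60 = 0.0833

0.0833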